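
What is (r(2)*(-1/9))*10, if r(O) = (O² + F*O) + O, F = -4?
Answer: 20/9 ≈ 2.2222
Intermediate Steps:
r(O) = O² - 3*O (r(O) = (O² - 4*O) + O = O² - 3*O)
(r(2)*(-1/9))*10 = ((2*(-3 + 2))*(-1/9))*10 = ((2*(-1))*(-1*⅑))*10 = -2*(-⅑)*10 = (2/9)*10 = 20/9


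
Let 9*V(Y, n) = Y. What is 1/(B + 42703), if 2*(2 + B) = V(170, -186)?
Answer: 9/384394 ≈ 2.3413e-5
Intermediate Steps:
V(Y, n) = Y/9
B = 67/9 (B = -2 + ((⅑)*170)/2 = -2 + (½)*(170/9) = -2 + 85/9 = 67/9 ≈ 7.4444)
1/(B + 42703) = 1/(67/9 + 42703) = 1/(384394/9) = 9/384394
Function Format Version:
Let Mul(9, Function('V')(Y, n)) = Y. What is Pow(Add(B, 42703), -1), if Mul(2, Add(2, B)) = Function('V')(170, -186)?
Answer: Rational(9, 384394) ≈ 2.3413e-5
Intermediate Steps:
Function('V')(Y, n) = Mul(Rational(1, 9), Y)
B = Rational(67, 9) (B = Add(-2, Mul(Rational(1, 2), Mul(Rational(1, 9), 170))) = Add(-2, Mul(Rational(1, 2), Rational(170, 9))) = Add(-2, Rational(85, 9)) = Rational(67, 9) ≈ 7.4444)
Pow(Add(B, 42703), -1) = Pow(Add(Rational(67, 9), 42703), -1) = Pow(Rational(384394, 9), -1) = Rational(9, 384394)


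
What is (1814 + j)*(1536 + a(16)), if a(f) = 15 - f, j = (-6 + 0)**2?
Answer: 2839750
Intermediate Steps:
j = 36 (j = (-6)**2 = 36)
(1814 + j)*(1536 + a(16)) = (1814 + 36)*(1536 + (15 - 1*16)) = 1850*(1536 + (15 - 16)) = 1850*(1536 - 1) = 1850*1535 = 2839750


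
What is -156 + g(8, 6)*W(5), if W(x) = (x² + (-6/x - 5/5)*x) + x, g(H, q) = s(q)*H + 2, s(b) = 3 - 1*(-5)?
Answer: 1098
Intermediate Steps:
s(b) = 8 (s(b) = 3 + 5 = 8)
g(H, q) = 2 + 8*H (g(H, q) = 8*H + 2 = 2 + 8*H)
W(x) = x + x² + x*(-1 - 6/x) (W(x) = (x² + (-6/x - 5*⅕)*x) + x = (x² + (-6/x - 1)*x) + x = (x² + (-1 - 6/x)*x) + x = (x² + x*(-1 - 6/x)) + x = x + x² + x*(-1 - 6/x))
-156 + g(8, 6)*W(5) = -156 + (2 + 8*8)*(-6 + 5²) = -156 + (2 + 64)*(-6 + 25) = -156 + 66*19 = -156 + 1254 = 1098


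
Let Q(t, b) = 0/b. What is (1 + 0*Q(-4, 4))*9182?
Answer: 9182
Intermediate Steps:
Q(t, b) = 0
(1 + 0*Q(-4, 4))*9182 = (1 + 0*0)*9182 = (1 + 0)*9182 = 1*9182 = 9182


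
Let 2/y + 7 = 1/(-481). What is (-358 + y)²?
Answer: 364034842609/2835856 ≈ 1.2837e+5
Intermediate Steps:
y = -481/1684 (y = 2/(-7 + 1/(-481)) = 2/(-7 - 1/481) = 2/(-3368/481) = 2*(-481/3368) = -481/1684 ≈ -0.28563)
(-358 + y)² = (-358 - 481/1684)² = (-603353/1684)² = 364034842609/2835856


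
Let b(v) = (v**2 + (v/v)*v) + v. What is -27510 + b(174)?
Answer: 3114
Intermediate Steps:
b(v) = v**2 + 2*v (b(v) = (v**2 + 1*v) + v = (v**2 + v) + v = (v + v**2) + v = v**2 + 2*v)
-27510 + b(174) = -27510 + 174*(2 + 174) = -27510 + 174*176 = -27510 + 30624 = 3114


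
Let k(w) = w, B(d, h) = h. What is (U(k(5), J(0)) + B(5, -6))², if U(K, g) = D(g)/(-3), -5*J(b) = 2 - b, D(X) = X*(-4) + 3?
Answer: 12769/225 ≈ 56.751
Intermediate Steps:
D(X) = 3 - 4*X (D(X) = -4*X + 3 = 3 - 4*X)
J(b) = -⅖ + b/5 (J(b) = -(2 - b)/5 = -⅖ + b/5)
U(K, g) = -1 + 4*g/3 (U(K, g) = (3 - 4*g)/(-3) = (3 - 4*g)*(-⅓) = -1 + 4*g/3)
(U(k(5), J(0)) + B(5, -6))² = ((-1 + 4*(-⅖ + (⅕)*0)/3) - 6)² = ((-1 + 4*(-⅖ + 0)/3) - 6)² = ((-1 + (4/3)*(-⅖)) - 6)² = ((-1 - 8/15) - 6)² = (-23/15 - 6)² = (-113/15)² = 12769/225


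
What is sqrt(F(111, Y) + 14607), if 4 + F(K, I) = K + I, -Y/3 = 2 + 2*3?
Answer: sqrt(14690) ≈ 121.20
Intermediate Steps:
Y = -24 (Y = -3*(2 + 2*3) = -3*(2 + 6) = -3*8 = -24)
F(K, I) = -4 + I + K (F(K, I) = -4 + (K + I) = -4 + (I + K) = -4 + I + K)
sqrt(F(111, Y) + 14607) = sqrt((-4 - 24 + 111) + 14607) = sqrt(83 + 14607) = sqrt(14690)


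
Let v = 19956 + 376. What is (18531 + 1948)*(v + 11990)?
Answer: 661922238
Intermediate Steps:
v = 20332
(18531 + 1948)*(v + 11990) = (18531 + 1948)*(20332 + 11990) = 20479*32322 = 661922238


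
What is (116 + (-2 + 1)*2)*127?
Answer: 14478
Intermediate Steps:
(116 + (-2 + 1)*2)*127 = (116 - 1*2)*127 = (116 - 2)*127 = 114*127 = 14478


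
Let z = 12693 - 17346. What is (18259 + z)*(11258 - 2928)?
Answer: 113337980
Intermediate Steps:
z = -4653
(18259 + z)*(11258 - 2928) = (18259 - 4653)*(11258 - 2928) = 13606*8330 = 113337980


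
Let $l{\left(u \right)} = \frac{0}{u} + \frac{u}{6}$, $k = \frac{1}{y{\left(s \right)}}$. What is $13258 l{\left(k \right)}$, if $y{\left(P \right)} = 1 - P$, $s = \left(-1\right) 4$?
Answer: $\frac{6629}{15} \approx 441.93$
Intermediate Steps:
$s = -4$
$k = \frac{1}{5}$ ($k = \frac{1}{1 - -4} = \frac{1}{1 + 4} = \frac{1}{5} \approx 0.2$)
$l{\left(u \right)} = \frac{u}{6}$ ($l{\left(u \right)} = 0 + u \frac{1}{6} = 0 + \frac{u}{6} = \frac{u}{6}$)
$13258 l{\left(k \right)} = 13258 \cdot \frac{1}{6} \cdot \frac{1}{5} = 13258 \cdot \frac{1}{30} = \frac{6629}{15}$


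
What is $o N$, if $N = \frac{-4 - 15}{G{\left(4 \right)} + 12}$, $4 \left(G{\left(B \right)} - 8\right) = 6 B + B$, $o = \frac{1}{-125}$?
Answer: $\frac{19}{3375} \approx 0.0056296$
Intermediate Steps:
$o = - \frac{1}{125} \approx -0.008$
$G{\left(B \right)} = 8 + \frac{7 B}{4}$ ($G{\left(B \right)} = 8 + \frac{6 B + B}{4} = 8 + \frac{7 B}{4}$)
$N = - \frac{19}{27}$ ($N = \frac{-4 - 15}{\left(8 + \frac{7}{4} \cdot 4\right) + 12} = - \frac{19}{\left(8 + 7\right) + 12} = - \frac{19}{15 + 12} = - \frac{19}{27} \approx -0.7037$)
$o N = \left(- \frac{1}{125}\right) \left(- \frac{19}{27}\right) = \frac{19}{3375}$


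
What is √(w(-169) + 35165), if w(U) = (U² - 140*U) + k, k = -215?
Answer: 7*√1779 ≈ 295.25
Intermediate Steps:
w(U) = -215 + U² - 140*U (w(U) = (U² - 140*U) - 215 = -215 + U² - 140*U)
√(w(-169) + 35165) = √((-215 + (-169)² - 140*(-169)) + 35165) = √((-215 + 28561 + 23660) + 35165) = √(52006 + 35165) = √87171 = 7*√1779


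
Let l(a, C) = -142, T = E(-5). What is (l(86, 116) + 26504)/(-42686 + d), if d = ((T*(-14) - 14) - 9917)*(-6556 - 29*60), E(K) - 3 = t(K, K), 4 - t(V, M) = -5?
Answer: 13181/41869309 ≈ 0.00031481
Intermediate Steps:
t(V, M) = 9 (t(V, M) = 4 - 1*(-5) = 4 + 5 = 9)
E(K) = 12 (E(K) = 3 + 9 = 12)
T = 12
d = 83781304 (d = ((12*(-14) - 14) - 9917)*(-6556 - 29*60) = ((-168 - 14) - 9917)*(-6556 - 1740) = (-182 - 9917)*(-8296) = -10099*(-8296) = 83781304)
(l(86, 116) + 26504)/(-42686 + d) = (-142 + 26504)/(-42686 + 83781304) = 26362/83738618 = 26362*(1/83738618) = 13181/41869309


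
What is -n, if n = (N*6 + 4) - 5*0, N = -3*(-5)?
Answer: -94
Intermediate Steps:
N = 15 (N = -1*(-15) = 15)
n = 94 (n = (15*6 + 4) - 5*0 = (90 + 4) + 0 = 94 + 0 = 94)
-n = -1*94 = -94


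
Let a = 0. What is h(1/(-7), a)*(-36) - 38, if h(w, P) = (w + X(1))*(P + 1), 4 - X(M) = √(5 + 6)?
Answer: -1238/7 + 36*√11 ≈ -57.459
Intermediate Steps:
X(M) = 4 - √11 (X(M) = 4 - √(5 + 6) = 4 - √11)
h(w, P) = (1 + P)*(4 + w - √11) (h(w, P) = (w + (4 - √11))*(P + 1) = (4 + w - √11)*(1 + P) = (1 + P)*(4 + w - √11))
h(1/(-7), a)*(-36) - 38 = (4 + 1/(-7) - √11 + 0/(-7) + 0*(4 - √11))*(-36) - 38 = (4 - ⅐ - √11 + 0*(-⅐) + 0)*(-36) - 38 = (4 - ⅐ - √11 + 0 + 0)*(-36) - 38 = (27/7 - √11)*(-36) - 38 = (-972/7 + 36*√11) - 38 = -1238/7 + 36*√11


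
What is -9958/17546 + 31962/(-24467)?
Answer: -402223819/214648991 ≈ -1.8739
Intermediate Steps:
-9958/17546 + 31962/(-24467) = -9958*1/17546 + 31962*(-1/24467) = -4979/8773 - 31962/24467 = -402223819/214648991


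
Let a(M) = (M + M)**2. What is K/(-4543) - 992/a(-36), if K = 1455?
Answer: -376543/735966 ≈ -0.51163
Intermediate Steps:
a(M) = 4*M**2 (a(M) = (2*M)**2 = 4*M**2)
K/(-4543) - 992/a(-36) = 1455/(-4543) - 992/(4*(-36)**2) = 1455*(-1/4543) - 992/(4*1296) = -1455/4543 - 992/5184 = -1455/4543 - 992*1/5184 = -1455/4543 - 31/162 = -376543/735966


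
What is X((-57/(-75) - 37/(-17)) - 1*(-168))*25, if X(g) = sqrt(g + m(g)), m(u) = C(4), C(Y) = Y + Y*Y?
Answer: 10*sqrt(344879)/17 ≈ 345.45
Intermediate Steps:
C(Y) = Y + Y**2
m(u) = 20 (m(u) = 4*(1 + 4) = 4*5 = 20)
X(g) = sqrt(20 + g) (X(g) = sqrt(g + 20) = sqrt(20 + g))
X((-57/(-75) - 37/(-17)) - 1*(-168))*25 = sqrt(20 + ((-57/(-75) - 37/(-17)) - 1*(-168)))*25 = sqrt(20 + ((-57*(-1/75) - 37*(-1/17)) + 168))*25 = sqrt(20 + ((19/25 + 37/17) + 168))*25 = sqrt(20 + (1248/425 + 168))*25 = sqrt(20 + 72648/425)*25 = sqrt(81148/425)*25 = (2*sqrt(344879)/85)*25 = 10*sqrt(344879)/17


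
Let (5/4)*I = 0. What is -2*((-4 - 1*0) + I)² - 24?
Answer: -56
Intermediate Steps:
I = 0 (I = (⅘)*0 = 0)
-2*((-4 - 1*0) + I)² - 24 = -2*((-4 - 1*0) + 0)² - 24 = -2*((-4 + 0) + 0)² - 24 = -2*(-4 + 0)² - 24 = -2*(-4)² - 24 = -2*16 - 24 = -32 - 24 = -56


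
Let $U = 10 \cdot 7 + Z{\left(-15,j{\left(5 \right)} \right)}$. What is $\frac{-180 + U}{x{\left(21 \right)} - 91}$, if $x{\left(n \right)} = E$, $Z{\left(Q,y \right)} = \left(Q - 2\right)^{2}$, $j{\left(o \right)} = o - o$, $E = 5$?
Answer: $- \frac{179}{86} \approx -2.0814$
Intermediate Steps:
$j{\left(o \right)} = 0$
$Z{\left(Q,y \right)} = \left(-2 + Q\right)^{2}$
$x{\left(n \right)} = 5$
$U = 359$ ($U = 10 \cdot 7 + \left(-2 - 15\right)^{2} = 70 + \left(-17\right)^{2} = 70 + 289 = 359$)
$\frac{-180 + U}{x{\left(21 \right)} - 91} = \frac{-180 + 359}{5 - 91} = \frac{179}{-86} = 179 \left(- \frac{1}{86}\right) = - \frac{179}{86}$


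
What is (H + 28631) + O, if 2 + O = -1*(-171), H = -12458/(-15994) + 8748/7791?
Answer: 598163915165/20768209 ≈ 28802.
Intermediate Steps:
H = 39495965/20768209 (H = -12458*(-1/15994) + 8748*(1/7791) = 6229/7997 + 2916/2597 = 39495965/20768209 ≈ 1.9018)
O = 169 (O = -2 - 1*(-171) = -2 + 171 = 169)
(H + 28631) + O = (39495965/20768209 + 28631) + 169 = 594654087844/20768209 + 169 = 598163915165/20768209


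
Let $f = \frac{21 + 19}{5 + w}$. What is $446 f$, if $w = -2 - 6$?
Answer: $- \frac{17840}{3} \approx -5946.7$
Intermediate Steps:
$w = -8$
$f = - \frac{40}{3}$ ($f = \frac{21 + 19}{5 - 8} = \frac{40}{-3} = 40 \left(- \frac{1}{3}\right) = - \frac{40}{3} \approx -13.333$)
$446 f = 446 \left(- \frac{40}{3}\right) = - \frac{17840}{3}$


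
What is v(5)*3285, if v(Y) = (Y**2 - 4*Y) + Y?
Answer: 32850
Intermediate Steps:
v(Y) = Y**2 - 3*Y
v(5)*3285 = (5*(-3 + 5))*3285 = (5*2)*3285 = 10*3285 = 32850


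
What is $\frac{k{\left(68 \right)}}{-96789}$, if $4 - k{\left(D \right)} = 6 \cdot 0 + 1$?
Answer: $- \frac{1}{32263} \approx -3.0995 \cdot 10^{-5}$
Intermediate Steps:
$k{\left(D \right)} = 3$ ($k{\left(D \right)} = 4 - \left(6 \cdot 0 + 1\right) = 4 - \left(0 + 1\right) = 4 - 1 = 3$)
$\frac{k{\left(68 \right)}}{-96789} = \frac{3}{-96789} = 3 \left(- \frac{1}{96789}\right) = - \frac{1}{32263}$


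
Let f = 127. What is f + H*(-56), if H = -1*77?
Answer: 4439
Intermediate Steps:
H = -77
f + H*(-56) = 127 - 77*(-56) = 127 + 4312 = 4439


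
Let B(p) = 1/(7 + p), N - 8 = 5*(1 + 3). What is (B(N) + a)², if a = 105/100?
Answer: 22801/19600 ≈ 1.1633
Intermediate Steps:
N = 28 (N = 8 + 5*(1 + 3) = 8 + 5*4 = 8 + 20 = 28)
a = 21/20 (a = 105*(1/100) = 21/20 ≈ 1.0500)
(B(N) + a)² = (1/(7 + 28) + 21/20)² = (1/35 + 21/20)² = (151/140)² = 22801/19600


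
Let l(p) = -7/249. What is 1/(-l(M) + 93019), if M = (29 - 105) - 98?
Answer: 249/23161738 ≈ 1.0750e-5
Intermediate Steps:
M = -174 (M = -76 - 98 = -174)
l(p) = -7/249 (l(p) = -7*1/249 = -7/249)
1/(-l(M) + 93019) = 1/(-1*(-7/249) + 93019) = 1/(7/249 + 93019) = 1/(23161738/249) = 249/23161738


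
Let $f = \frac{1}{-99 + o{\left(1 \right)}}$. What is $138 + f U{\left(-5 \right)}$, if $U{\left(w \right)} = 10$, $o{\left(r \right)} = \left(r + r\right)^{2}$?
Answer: $\frac{2620}{19} \approx 137.89$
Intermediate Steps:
$o{\left(r \right)} = 4 r^{2}$ ($o{\left(r \right)} = \left(2 r\right)^{2} = 4 r^{2}$)
$f = - \frac{1}{95}$ ($f = \frac{1}{-99 + 4 \cdot 1^{2}} = \frac{1}{-99 + 4 \cdot 1} = \frac{1}{-99 + 4} = \frac{1}{-95} = - \frac{1}{95} \approx -0.010526$)
$138 + f U{\left(-5 \right)} = 138 - \frac{2}{19} = \frac{2620}{19}$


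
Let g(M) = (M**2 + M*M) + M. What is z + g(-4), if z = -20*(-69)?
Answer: 1408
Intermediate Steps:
z = 1380
g(M) = M + 2*M**2 (g(M) = (M**2 + M**2) + M = 2*M**2 + M = M + 2*M**2)
z + g(-4) = 1380 - 4*(1 + 2*(-4)) = 1380 - 4*(1 - 8) = 1380 - 4*(-7) = 1380 + 28 = 1408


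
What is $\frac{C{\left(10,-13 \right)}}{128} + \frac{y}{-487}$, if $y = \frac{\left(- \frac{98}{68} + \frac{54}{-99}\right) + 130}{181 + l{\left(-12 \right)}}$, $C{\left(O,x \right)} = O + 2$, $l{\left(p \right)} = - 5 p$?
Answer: $\frac{65076855}{702324128} \approx 0.092659$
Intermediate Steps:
$C{\left(O,x \right)} = 2 + O$
$y = \frac{47877}{90134}$ ($y = \frac{\left(- \frac{98}{68} + \frac{54}{-99}\right) + 130}{181 - -60} = \frac{\left(\left(-98\right) \frac{1}{68} + 54 \left(- \frac{1}{99}\right)\right) + 130}{181 + 60} = \frac{\left(- \frac{49}{34} - \frac{6}{11}\right) + 130}{241} = \left(- \frac{743}{374} + 130\right) \frac{1}{241} = \frac{47877}{374} \cdot \frac{1}{241} = \frac{47877}{90134} \approx 0.53118$)
$\frac{C{\left(10,-13 \right)}}{128} + \frac{y}{-487} = \frac{2 + 10}{128} + \frac{47877}{90134 \left(-487\right)} = 12 \cdot \frac{1}{128} + \frac{47877}{90134} \left(- \frac{1}{487}\right) = \frac{3}{32} - \frac{47877}{43895258} = \frac{65076855}{702324128}$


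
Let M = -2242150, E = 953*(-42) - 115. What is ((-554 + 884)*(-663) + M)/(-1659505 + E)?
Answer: 1230470/849823 ≈ 1.4479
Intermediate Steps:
E = -40141 (E = -40026 - 115 = -40141)
((-554 + 884)*(-663) + M)/(-1659505 + E) = ((-554 + 884)*(-663) - 2242150)/(-1659505 - 40141) = (330*(-663) - 2242150)/(-1699646) = (-218790 - 2242150)*(-1/1699646) = -2460940*(-1/1699646) = 1230470/849823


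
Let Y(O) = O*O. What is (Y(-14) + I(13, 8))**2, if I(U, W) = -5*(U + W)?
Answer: 8281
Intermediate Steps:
I(U, W) = -5*U - 5*W
Y(O) = O**2
(Y(-14) + I(13, 8))**2 = ((-14)**2 + (-5*13 - 5*8))**2 = (196 + (-65 - 40))**2 = (196 - 105)**2 = 91**2 = 8281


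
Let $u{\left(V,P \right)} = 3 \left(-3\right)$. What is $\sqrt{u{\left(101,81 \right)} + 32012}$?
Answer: $\sqrt{32003} \approx 178.89$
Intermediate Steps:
$u{\left(V,P \right)} = -9$
$\sqrt{u{\left(101,81 \right)} + 32012} = \sqrt{-9 + 32012} = \sqrt{32003}$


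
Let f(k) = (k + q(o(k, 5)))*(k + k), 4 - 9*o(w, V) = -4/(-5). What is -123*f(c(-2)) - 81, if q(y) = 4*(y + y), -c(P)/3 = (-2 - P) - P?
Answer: -23693/5 ≈ -4738.6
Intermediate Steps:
c(P) = 6 + 6*P (c(P) = -3*((-2 - P) - P) = -3*(-2 - 2*P) = 6 + 6*P)
o(w, V) = 16/45 (o(w, V) = 4/9 - (-4)/(9*(-5)) = 4/9 - (-4)*(-1)/(9*5) = 4/9 - 1/9*4/5 = 4/9 - 4/45 = 16/45)
q(y) = 8*y (q(y) = 4*(2*y) = 8*y)
f(k) = 2*k*(128/45 + k) (f(k) = (k + 8*(16/45))*(k + k) = (k + 128/45)*(2*k) = (128/45 + k)*(2*k) = 2*k*(128/45 + k))
-123*f(c(-2)) - 81 = -82*(6 + 6*(-2))*(128 + 45*(6 + 6*(-2)))/15 - 81 = -82*(6 - 12)*(128 + 45*(6 - 12))/15 - 81 = -82*(-6)*(128 + 45*(-6))/15 - 81 = -82*(-6)*(128 - 270)/15 - 81 = -82*(-6)*(-142)/15 - 81 = -123*568/15 - 81 = -23288/5 - 81 = -23693/5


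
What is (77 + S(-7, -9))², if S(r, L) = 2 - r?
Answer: 7396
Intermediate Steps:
(77 + S(-7, -9))² = (77 + (2 - 1*(-7)))² = (77 + (2 + 7))² = (77 + 9)² = 86² = 7396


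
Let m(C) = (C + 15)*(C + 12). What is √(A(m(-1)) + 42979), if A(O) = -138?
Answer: √42841 ≈ 206.98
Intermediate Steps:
m(C) = (12 + C)*(15 + C) (m(C) = (15 + C)*(12 + C) = (12 + C)*(15 + C))
√(A(m(-1)) + 42979) = √(-138 + 42979) = √42841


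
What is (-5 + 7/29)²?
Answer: 19044/841 ≈ 22.644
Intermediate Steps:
(-5 + 7/29)² = (-138/29)² = 19044/841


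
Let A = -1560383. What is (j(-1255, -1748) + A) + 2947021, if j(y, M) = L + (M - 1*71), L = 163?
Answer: 1384982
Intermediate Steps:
j(y, M) = 92 + M (j(y, M) = 163 + (M - 1*71) = 163 + (M - 71) = 163 + (-71 + M) = 92 + M)
(j(-1255, -1748) + A) + 2947021 = ((92 - 1748) - 1560383) + 2947021 = (-1656 - 1560383) + 2947021 = -1562039 + 2947021 = 1384982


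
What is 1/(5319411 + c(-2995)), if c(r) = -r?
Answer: 1/5322406 ≈ 1.8789e-7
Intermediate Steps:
1/(5319411 + c(-2995)) = 1/(5319411 - 1*(-2995)) = 1/(5319411 + 2995) = 1/5322406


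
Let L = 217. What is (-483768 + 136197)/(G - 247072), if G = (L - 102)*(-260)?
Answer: 115857/92324 ≈ 1.2549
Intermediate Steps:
G = -29900 (G = (217 - 102)*(-260) = 115*(-260) = -29900)
(-483768 + 136197)/(G - 247072) = (-483768 + 136197)/(-29900 - 247072) = -347571/(-276972) = -347571*(-1/276972) = 115857/92324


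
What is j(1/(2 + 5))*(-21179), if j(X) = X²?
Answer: -21179/49 ≈ -432.22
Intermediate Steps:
j(1/(2 + 5))*(-21179) = (1/(2 + 5))²*(-21179) = (1/7)²*(-21179) = (⅐)²*(-21179) = (1/49)*(-21179) = -21179/49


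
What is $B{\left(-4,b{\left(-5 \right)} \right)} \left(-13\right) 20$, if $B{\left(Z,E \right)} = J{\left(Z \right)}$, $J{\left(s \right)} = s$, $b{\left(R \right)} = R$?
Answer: $1040$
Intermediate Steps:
$B{\left(Z,E \right)} = Z$
$B{\left(-4,b{\left(-5 \right)} \right)} \left(-13\right) 20 = \left(-4\right) \left(-13\right) 20 = 52 \cdot 20 = 1040$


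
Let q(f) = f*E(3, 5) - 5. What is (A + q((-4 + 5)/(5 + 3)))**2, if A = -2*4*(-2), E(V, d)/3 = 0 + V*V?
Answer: 13225/64 ≈ 206.64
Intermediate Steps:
E(V, d) = 3*V**2 (E(V, d) = 3*(0 + V*V) = 3*(0 + V**2) = 3*V**2)
q(f) = -5 + 27*f (q(f) = f*(3*3**2) - 5 = f*(3*9) - 5 = f*27 - 5 = 27*f - 5 = -5 + 27*f)
A = 16 (A = -8*(-2) = 16)
(A + q((-4 + 5)/(5 + 3)))**2 = (16 + (-5 + 27*((-4 + 5)/(5 + 3))))**2 = (16 + (-5 + 27*(1/8)))**2 = (16 + (-5 + 27/8))**2 = (16 - 13/8)**2 = (115/8)**2 = 13225/64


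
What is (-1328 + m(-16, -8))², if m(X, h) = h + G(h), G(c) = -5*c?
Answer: 1679616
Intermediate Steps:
m(X, h) = -4*h (m(X, h) = h - 5*h = -4*h)
(-1328 + m(-16, -8))² = (-1328 - 4*(-8))² = (-1328 + 32)² = (-1296)² = 1679616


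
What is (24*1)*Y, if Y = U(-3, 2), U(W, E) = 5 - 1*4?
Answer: 24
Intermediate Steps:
U(W, E) = 1 (U(W, E) = 5 - 4 = 1)
Y = 1
(24*1)*Y = (24*1)*1 = 24*1 = 24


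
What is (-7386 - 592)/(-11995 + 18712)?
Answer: -7978/6717 ≈ -1.1877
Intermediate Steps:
(-7386 - 592)/(-11995 + 18712) = -7978/6717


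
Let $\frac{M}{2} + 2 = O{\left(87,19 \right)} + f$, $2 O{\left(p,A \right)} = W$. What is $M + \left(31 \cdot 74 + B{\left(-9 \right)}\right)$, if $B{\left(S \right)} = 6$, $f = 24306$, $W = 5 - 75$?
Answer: $50838$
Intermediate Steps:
$W = -70$ ($W = 5 - 75 = -70$)
$O{\left(p,A \right)} = -35$ ($O{\left(p,A \right)} = \frac{1}{2} \left(-70\right) = -35$)
$M = 48538$ ($M = -4 + 2 \left(-35 + 24306\right) = -4 + 2 \cdot 24271 = -4 + 48542 = 48538$)
$M + \left(31 \cdot 74 + B{\left(-9 \right)}\right) = 48538 + \left(31 \cdot 74 + 6\right) = 48538 + \left(2294 + 6\right) = 48538 + 2300 = 50838$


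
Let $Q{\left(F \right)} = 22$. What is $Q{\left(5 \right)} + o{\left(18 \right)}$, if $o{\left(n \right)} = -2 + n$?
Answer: $38$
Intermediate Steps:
$Q{\left(5 \right)} + o{\left(18 \right)} = 22 + \left(-2 + 18\right) = 22 + 16 = 38$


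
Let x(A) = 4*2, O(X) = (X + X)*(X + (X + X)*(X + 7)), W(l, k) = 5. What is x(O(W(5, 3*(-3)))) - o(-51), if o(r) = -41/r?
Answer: 367/51 ≈ 7.1961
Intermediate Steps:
O(X) = 2*X*(X + 2*X*(7 + X)) (O(X) = (2*X)*(X + (2*X)*(7 + X)) = (2*X)*(X + 2*X*(7 + X)) = 2*X*(X + 2*X*(7 + X)))
x(A) = 8
x(O(W(5, 3*(-3)))) - o(-51) = 8 - (-41)/(-51) = 8 - (-41)*(-1)/51 = 8 - 1*41/51 = 8 - 41/51 = 367/51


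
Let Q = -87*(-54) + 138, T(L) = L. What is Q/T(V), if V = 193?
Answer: 4836/193 ≈ 25.057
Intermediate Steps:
Q = 4836 (Q = 4698 + 138 = 4836)
Q/T(V) = 4836/193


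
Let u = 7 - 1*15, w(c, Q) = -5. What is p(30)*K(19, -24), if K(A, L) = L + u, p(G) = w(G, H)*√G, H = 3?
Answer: 160*√30 ≈ 876.36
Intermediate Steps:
u = -8 (u = 7 - 15 = -8)
p(G) = -5*√G
K(A, L) = -8 + L (K(A, L) = L - 8 = -8 + L)
p(30)*K(19, -24) = (-5*√30)*(-8 - 24) = -5*√30*(-32) = 160*√30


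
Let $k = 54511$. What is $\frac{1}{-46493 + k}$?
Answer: $\frac{1}{8018} \approx 0.00012472$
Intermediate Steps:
$\frac{1}{-46493 + k} = \frac{1}{-46493 + 54511} = \frac{1}{8018}$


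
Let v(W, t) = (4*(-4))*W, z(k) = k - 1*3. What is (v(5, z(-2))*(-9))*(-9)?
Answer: -6480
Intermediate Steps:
z(k) = -3 + k (z(k) = k - 3 = -3 + k)
v(W, t) = -16*W
(v(5, z(-2))*(-9))*(-9) = (-16*5*(-9))*(-9) = -80*(-9)*(-9) = 720*(-9) = -6480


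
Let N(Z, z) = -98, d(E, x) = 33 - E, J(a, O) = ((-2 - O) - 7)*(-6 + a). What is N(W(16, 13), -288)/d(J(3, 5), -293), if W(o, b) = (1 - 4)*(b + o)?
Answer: 98/9 ≈ 10.889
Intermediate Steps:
J(a, O) = (-9 - O)*(-6 + a)
W(o, b) = -3*b - 3*o (W(o, b) = -3*(b + o) = -3*b - 3*o)
N(W(16, 13), -288)/d(J(3, 5), -293) = -98/(33 - (54 - 9*3 + 6*5 - 1*5*3)) = -98/(33 - (54 - 27 + 30 - 15)) = -98/(33 - 1*42) = -98/(33 - 42) = -98/(-9) = -98*(-⅑) = 98/9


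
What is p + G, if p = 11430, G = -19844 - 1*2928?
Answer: -11342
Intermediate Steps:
G = -22772 (G = -19844 - 2928 = -22772)
p + G = 11430 - 22772 = -11342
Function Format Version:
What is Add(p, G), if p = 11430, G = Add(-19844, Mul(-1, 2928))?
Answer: -11342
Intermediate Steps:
G = -22772 (G = Add(-19844, -2928) = -22772)
Add(p, G) = Add(11430, -22772) = -11342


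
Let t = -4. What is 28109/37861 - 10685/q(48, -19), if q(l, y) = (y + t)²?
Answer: -389675124/20028469 ≈ -19.456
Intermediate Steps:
q(l, y) = (-4 + y)² (q(l, y) = (y - 4)² = (-4 + y)²)
28109/37861 - 10685/q(48, -19) = 28109/37861 - 10685/(-4 - 19)² = 28109*(1/37861) - 10685/((-23)²) = 28109/37861 - 10685/529 = -389675124/20028469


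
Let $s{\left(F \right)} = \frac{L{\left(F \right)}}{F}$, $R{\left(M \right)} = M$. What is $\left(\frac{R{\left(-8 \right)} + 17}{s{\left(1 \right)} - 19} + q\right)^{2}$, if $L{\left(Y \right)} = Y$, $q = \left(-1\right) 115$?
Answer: $\frac{53361}{4} \approx 13340.0$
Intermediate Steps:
$q = -115$
$s{\left(F \right)} = 1$ ($s{\left(F \right)} = \frac{F}{F} = 1$)
$\left(\frac{R{\left(-8 \right)} + 17}{s{\left(1 \right)} - 19} + q\right)^{2} = \left(\frac{-8 + 17}{1 - 19} - 115\right)^{2} = \left(\frac{9}{-18} - 115\right)^{2} = \left(9 \left(- \frac{1}{18}\right) - 115\right)^{2} = \left(- \frac{1}{2} - 115\right)^{2} = \left(- \frac{231}{2}\right)^{2} = \frac{53361}{4}$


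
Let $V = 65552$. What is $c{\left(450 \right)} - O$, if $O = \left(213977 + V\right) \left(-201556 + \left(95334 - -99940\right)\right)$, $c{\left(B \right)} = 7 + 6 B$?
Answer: $1756003885$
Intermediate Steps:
$O = -1756001178$ ($O = \left(213977 + 65552\right) \left(-201556 + \left(95334 - -99940\right)\right) = 279529 \left(-201556 + \left(95334 + 99940\right)\right) = 279529 \left(-201556 + 195274\right) = 279529 \left(-6282\right) = -1756001178$)
$c{\left(450 \right)} - O = \left(7 + 6 \cdot 450\right) - -1756001178 = \left(7 + 2700\right) + 1756001178 = 2707 + 1756001178 = 1756003885$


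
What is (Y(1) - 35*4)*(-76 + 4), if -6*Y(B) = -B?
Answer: 10068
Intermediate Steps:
Y(B) = B/6 (Y(B) = -(-1)*B/6 = B/6)
(Y(1) - 35*4)*(-76 + 4) = ((⅙)*1 - 35*4)*(-76 + 4) = (⅙ - 140)*(-72) = -839/6*(-72) = 10068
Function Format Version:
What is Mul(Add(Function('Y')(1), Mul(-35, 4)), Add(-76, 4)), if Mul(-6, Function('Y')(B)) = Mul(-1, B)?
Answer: 10068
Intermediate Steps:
Function('Y')(B) = Mul(Rational(1, 6), B) (Function('Y')(B) = Mul(Rational(-1, 6), Mul(-1, B)) = Mul(Rational(1, 6), B))
Mul(Add(Function('Y')(1), Mul(-35, 4)), Add(-76, 4)) = Mul(Add(Mul(Rational(1, 6), 1), Mul(-35, 4)), Add(-76, 4)) = Mul(Add(Rational(1, 6), -140), -72) = Mul(Rational(-839, 6), -72) = 10068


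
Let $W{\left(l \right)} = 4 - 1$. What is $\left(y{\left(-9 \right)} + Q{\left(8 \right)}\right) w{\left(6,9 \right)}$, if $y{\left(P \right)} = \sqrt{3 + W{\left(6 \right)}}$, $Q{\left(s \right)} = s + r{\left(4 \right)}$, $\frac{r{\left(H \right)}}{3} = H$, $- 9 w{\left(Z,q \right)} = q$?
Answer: $-20 - \sqrt{6} \approx -22.449$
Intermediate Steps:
$W{\left(l \right)} = 3$
$w{\left(Z,q \right)} = - \frac{q}{9}$
$r{\left(H \right)} = 3 H$
$Q{\left(s \right)} = 12 + s$ ($Q{\left(s \right)} = s + 3 \cdot 4 = s + 12 = 12 + s$)
$y{\left(P \right)} = \sqrt{6}$ ($y{\left(P \right)} = \sqrt{3 + 3} = \sqrt{6}$)
$\left(y{\left(-9 \right)} + Q{\left(8 \right)}\right) w{\left(6,9 \right)} = \left(\sqrt{6} + \left(12 + 8\right)\right) \left(\left(- \frac{1}{9}\right) 9\right) = \left(\sqrt{6} + 20\right) \left(-1\right) = \left(20 + \sqrt{6}\right) \left(-1\right) = -20 - \sqrt{6}$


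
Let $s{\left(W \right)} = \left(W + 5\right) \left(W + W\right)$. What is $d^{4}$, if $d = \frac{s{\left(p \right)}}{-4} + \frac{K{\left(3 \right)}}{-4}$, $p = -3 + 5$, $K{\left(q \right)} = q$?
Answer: $\frac{923521}{256} \approx 3607.5$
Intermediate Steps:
$p = 2$
$s{\left(W \right)} = 2 W \left(5 + W\right)$ ($s{\left(W \right)} = \left(5 + W\right) 2 W = 2 W \left(5 + W\right)$)
$d = - \frac{31}{4}$ ($d = \frac{2 \cdot 2 \left(5 + 2\right)}{-4} + \frac{3}{-4} = 2 \cdot 2 \cdot 7 \left(- \frac{1}{4}\right) + 3 \left(- \frac{1}{4}\right) = 28 \left(- \frac{1}{4}\right) - \frac{3}{4} = -7 - \frac{3}{4} = - \frac{31}{4} \approx -7.75$)
$d^{4} = \left(- \frac{31}{4}\right)^{4} = \frac{923521}{256}$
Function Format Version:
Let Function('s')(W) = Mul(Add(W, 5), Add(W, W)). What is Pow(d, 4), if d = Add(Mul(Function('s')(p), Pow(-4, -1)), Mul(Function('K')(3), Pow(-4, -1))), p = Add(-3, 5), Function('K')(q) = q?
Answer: Rational(923521, 256) ≈ 3607.5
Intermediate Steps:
p = 2
Function('s')(W) = Mul(2, W, Add(5, W)) (Function('s')(W) = Mul(Add(5, W), Mul(2, W)) = Mul(2, W, Add(5, W)))
d = Rational(-31, 4) (d = Add(Mul(Mul(2, 2, Add(5, 2)), Pow(-4, -1)), Mul(3, Pow(-4, -1))) = Add(Mul(Mul(2, 2, 7), Rational(-1, 4)), Mul(3, Rational(-1, 4))) = Add(Mul(28, Rational(-1, 4)), Rational(-3, 4)) = Add(-7, Rational(-3, 4)) = Rational(-31, 4) ≈ -7.7500)
Pow(d, 4) = Pow(Rational(-31, 4), 4) = Rational(923521, 256)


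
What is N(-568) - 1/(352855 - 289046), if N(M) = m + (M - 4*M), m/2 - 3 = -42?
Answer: 103753433/63809 ≈ 1626.0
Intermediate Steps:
m = -78 (m = 6 + 2*(-42) = 6 - 84 = -78)
N(M) = -78 - 3*M (N(M) = -78 + (M - 4*M) = -78 - 3*M)
N(-568) - 1/(352855 - 289046) = (-78 - 3*(-568)) - 1/(352855 - 289046) = (-78 + 1704) - 1/63809 = 1626 - 1*1/63809 = 1626 - 1/63809 = 103753433/63809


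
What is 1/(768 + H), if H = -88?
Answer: 1/680 ≈ 0.0014706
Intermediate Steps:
1/(768 + H) = 1/(768 - 88) = 1/680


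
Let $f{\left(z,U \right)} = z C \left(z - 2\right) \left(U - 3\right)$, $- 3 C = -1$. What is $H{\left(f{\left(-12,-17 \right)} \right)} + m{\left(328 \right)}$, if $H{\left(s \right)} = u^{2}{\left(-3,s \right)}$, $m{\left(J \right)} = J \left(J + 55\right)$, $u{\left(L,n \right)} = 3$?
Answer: $125633$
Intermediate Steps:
$C = \frac{1}{3}$ ($C = \left(- \frac{1}{3}\right) \left(-1\right) = \frac{1}{3} \approx 0.33333$)
$f{\left(z,U \right)} = \frac{z \left(-3 + U\right) \left(-2 + z\right)}{3}$ ($f{\left(z,U \right)} = z \frac{1}{3} \left(z - 2\right) \left(U - 3\right) = \frac{z}{3} \left(-2 + z\right) \left(-3 + U\right) = \frac{z}{3} \left(-3 + U\right) \left(-2 + z\right) = \frac{z \left(-3 + U\right) \left(-2 + z\right)}{3}$)
$m{\left(J \right)} = J \left(55 + J\right)$
$H{\left(s \right)} = 9$ ($H{\left(s \right)} = 3^{2} = 9$)
$H{\left(f{\left(-12,-17 \right)} \right)} + m{\left(328 \right)} = 9 + 328 \left(55 + 328\right) = 9 + 328 \cdot 383 = 9 + 125624 = 125633$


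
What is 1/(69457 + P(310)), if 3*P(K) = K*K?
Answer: 3/304471 ≈ 9.8532e-6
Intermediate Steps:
P(K) = K²/3 (P(K) = (K*K)/3 = K²/3)
1/(69457 + P(310)) = 1/(69457 + (⅓)*310²) = 1/(69457 + (⅓)*96100) = 1/(69457 + 96100/3) = 1/(304471/3) = 3/304471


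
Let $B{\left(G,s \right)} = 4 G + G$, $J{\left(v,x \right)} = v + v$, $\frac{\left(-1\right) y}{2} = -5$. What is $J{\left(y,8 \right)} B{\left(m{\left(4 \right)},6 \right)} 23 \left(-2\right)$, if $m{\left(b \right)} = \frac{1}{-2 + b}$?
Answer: $-2300$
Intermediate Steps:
$y = 10$ ($y = \left(-2\right) \left(-5\right) = 10$)
$J{\left(v,x \right)} = 2 v$
$B{\left(G,s \right)} = 5 G$
$J{\left(y,8 \right)} B{\left(m{\left(4 \right)},6 \right)} 23 \left(-2\right) = 2 \cdot 10 \frac{5}{-2 + 4} \cdot 23 \left(-2\right) = 20 \cdot \frac{5}{2} \left(-46\right) = 50 \left(-46\right) = -2300$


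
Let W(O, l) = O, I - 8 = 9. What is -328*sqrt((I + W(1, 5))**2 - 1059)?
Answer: -2296*I*sqrt(15) ≈ -8892.4*I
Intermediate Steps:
I = 17 (I = 8 + 9 = 17)
-328*sqrt((I + W(1, 5))**2 - 1059) = -328*sqrt((17 + 1)**2 - 1059) = -328*sqrt(18**2 - 1059) = -328*sqrt(324 - 1059) = -2296*I*sqrt(15)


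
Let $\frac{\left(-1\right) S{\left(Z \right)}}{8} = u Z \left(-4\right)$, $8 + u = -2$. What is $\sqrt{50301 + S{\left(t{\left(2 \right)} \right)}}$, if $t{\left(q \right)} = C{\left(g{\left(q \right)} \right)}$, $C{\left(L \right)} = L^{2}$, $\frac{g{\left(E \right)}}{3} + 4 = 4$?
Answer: $27 \sqrt{69} \approx 224.28$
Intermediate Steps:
$g{\left(E \right)} = 0$ ($g{\left(E \right)} = -12 + 3 \cdot 4 = -12 + 12 = 0$)
$t{\left(q \right)} = 0$ ($t{\left(q \right)} = 0^{2} = 0$)
$u = -10$ ($u = -8 - 2 = -10$)
$S{\left(Z \right)} = - 320 Z$ ($S{\left(Z \right)} = - 8 - 10 Z \left(-4\right) = - 8 \cdot 40 Z = - 320 Z$)
$\sqrt{50301 + S{\left(t{\left(2 \right)} \right)}} = \sqrt{50301 - 0} = \sqrt{50301 + 0} = \sqrt{50301} = 27 \sqrt{69}$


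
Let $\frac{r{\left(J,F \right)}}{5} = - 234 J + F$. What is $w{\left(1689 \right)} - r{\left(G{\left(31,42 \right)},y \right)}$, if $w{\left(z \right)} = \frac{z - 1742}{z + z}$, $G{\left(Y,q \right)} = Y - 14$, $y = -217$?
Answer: $\frac{70853497}{3378} \approx 20975.0$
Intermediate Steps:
$G{\left(Y,q \right)} = -14 + Y$ ($G{\left(Y,q \right)} = Y - 14 = -14 + Y$)
$r{\left(J,F \right)} = - 1170 J + 5 F$ ($r{\left(J,F \right)} = 5 \left(- 234 J + F\right) = 5 \left(F - 234 J\right) = - 1170 J + 5 F$)
$w{\left(z \right)} = \frac{-1742 + z}{2 z}$
$w{\left(1689 \right)} - r{\left(G{\left(31,42 \right)},y \right)} = \frac{-1742 + 1689}{2 \cdot 1689} - \left(- 1170 \left(-14 + 31\right) + 5 \left(-217\right)\right) = \frac{1}{2} \cdot \frac{1}{1689} \left(-53\right) - \left(\left(-1170\right) 17 - 1085\right) = - \frac{53}{3378} - \left(-19890 - 1085\right) = - \frac{53}{3378} - -20975 = - \frac{53}{3378} + 20975 = \frac{70853497}{3378}$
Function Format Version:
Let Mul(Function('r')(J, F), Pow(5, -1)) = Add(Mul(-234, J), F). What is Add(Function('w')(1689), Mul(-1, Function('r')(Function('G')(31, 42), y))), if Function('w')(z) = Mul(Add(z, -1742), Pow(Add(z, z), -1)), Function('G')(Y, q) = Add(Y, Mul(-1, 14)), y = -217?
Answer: Rational(70853497, 3378) ≈ 20975.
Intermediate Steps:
Function('G')(Y, q) = Add(-14, Y) (Function('G')(Y, q) = Add(Y, -14) = Add(-14, Y))
Function('r')(J, F) = Add(Mul(-1170, J), Mul(5, F)) (Function('r')(J, F) = Mul(5, Add(Mul(-234, J), F)) = Mul(5, Add(F, Mul(-234, J))) = Add(Mul(-1170, J), Mul(5, F)))
Function('w')(z) = Mul(Rational(1, 2), Pow(z, -1), Add(-1742, z)) (Function('w')(z) = Mul(Add(-1742, z), Pow(Mul(2, z), -1)) = Mul(Add(-1742, z), Mul(Rational(1, 2), Pow(z, -1))) = Mul(Rational(1, 2), Pow(z, -1), Add(-1742, z)))
Add(Function('w')(1689), Mul(-1, Function('r')(Function('G')(31, 42), y))) = Add(Mul(Rational(1, 2), Pow(1689, -1), Add(-1742, 1689)), Mul(-1, Add(Mul(-1170, Add(-14, 31)), Mul(5, -217)))) = Add(Mul(Rational(1, 2), Rational(1, 1689), -53), Mul(-1, Add(Mul(-1170, 17), -1085))) = Add(Rational(-53, 3378), Mul(-1, Add(-19890, -1085))) = Add(Rational(-53, 3378), Mul(-1, -20975)) = Add(Rational(-53, 3378), 20975) = Rational(70853497, 3378)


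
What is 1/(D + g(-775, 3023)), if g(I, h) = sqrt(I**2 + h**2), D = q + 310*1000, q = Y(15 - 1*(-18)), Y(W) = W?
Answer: 310033/96110721935 - sqrt(9739154)/96110721935 ≈ 3.1933e-6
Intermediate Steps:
q = 33 (q = 15 - 1*(-18) = 15 + 18 = 33)
D = 310033 (D = 33 + 310*1000 = 33 + 310000 = 310033)
1/(D + g(-775, 3023)) = 1/(310033 + sqrt((-775)**2 + 3023**2)) = 1/(310033 + sqrt(600625 + 9138529)) = 1/(310033 + sqrt(9739154))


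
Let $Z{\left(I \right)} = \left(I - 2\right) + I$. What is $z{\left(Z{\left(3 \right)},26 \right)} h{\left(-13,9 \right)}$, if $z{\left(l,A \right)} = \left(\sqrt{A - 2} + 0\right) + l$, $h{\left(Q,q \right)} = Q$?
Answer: $-52 - 26 \sqrt{6} \approx -115.69$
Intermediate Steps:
$Z{\left(I \right)} = -2 + 2 I$ ($Z{\left(I \right)} = \left(-2 + I\right) + I = -2 + 2 I$)
$z{\left(l,A \right)} = l + \sqrt{-2 + A}$ ($z{\left(l,A \right)} = \left(\sqrt{-2 + A} + 0\right) + l = \sqrt{-2 + A} + l = l + \sqrt{-2 + A}$)
$z{\left(Z{\left(3 \right)},26 \right)} h{\left(-13,9 \right)} = \left(\left(-2 + 2 \cdot 3\right) + \sqrt{-2 + 26}\right) \left(-13\right) = \left(\left(-2 + 6\right) + \sqrt{24}\right) \left(-13\right) = \left(4 + 2 \sqrt{6}\right) \left(-13\right) = -52 - 26 \sqrt{6}$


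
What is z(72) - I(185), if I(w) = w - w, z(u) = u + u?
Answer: 144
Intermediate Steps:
z(u) = 2*u
I(w) = 0
z(72) - I(185) = 2*72 - 1*0 = 144 + 0 = 144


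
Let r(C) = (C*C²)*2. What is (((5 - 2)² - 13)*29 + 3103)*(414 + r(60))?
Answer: 1291620618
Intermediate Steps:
r(C) = 2*C³ (r(C) = C³*2 = 2*C³)
(((5 - 2)² - 13)*29 + 3103)*(414 + r(60)) = (((5 - 2)² - 13)*29 + 3103)*(414 + 2*60³) = ((3² - 13)*29 + 3103)*(414 + 2*216000) = ((9 - 13)*29 + 3103)*(414 + 432000) = (-4*29 + 3103)*432414 = (-116 + 3103)*432414 = 2987*432414 = 1291620618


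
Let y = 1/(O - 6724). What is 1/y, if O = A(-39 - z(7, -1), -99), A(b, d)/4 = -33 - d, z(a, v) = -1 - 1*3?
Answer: -6460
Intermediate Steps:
z(a, v) = -4 (z(a, v) = -1 - 3 = -4)
A(b, d) = -132 - 4*d (A(b, d) = 4*(-33 - d) = -132 - 4*d)
O = 264 (O = -132 - 4*(-99) = -132 + 396 = 264)
y = -1/6460 (y = 1/(264 - 6724) = 1/(-6460) = -1/6460 ≈ -0.00015480)
1/y = 1/(-1/6460) = -6460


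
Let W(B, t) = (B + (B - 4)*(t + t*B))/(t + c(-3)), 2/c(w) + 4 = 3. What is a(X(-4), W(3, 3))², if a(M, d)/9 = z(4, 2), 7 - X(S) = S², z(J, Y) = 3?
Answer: 729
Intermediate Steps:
X(S) = 7 - S²
c(w) = -2 (c(w) = 2/(-4 + 3) = 2/(-1) = 2*(-1) = -2)
W(B, t) = (B + (-4 + B)*(t + B*t))/(-2 + t) (W(B, t) = (B + (B - 4)*(t + t*B))/(t - 2) = (B + (-4 + B)*(t + B*t))/(-2 + t))
a(M, d) = 27 (a(M, d) = 9*3 = 27)
a(X(-4), W(3, 3))² = 27² = 729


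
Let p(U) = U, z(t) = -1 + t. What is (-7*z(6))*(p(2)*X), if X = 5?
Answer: -350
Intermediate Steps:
(-7*z(6))*(p(2)*X) = (-7*(-1 + 6))*(2*5) = -7*5*10 = -35*10 = -350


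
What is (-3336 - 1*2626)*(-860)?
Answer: 5127320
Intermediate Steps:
(-3336 - 1*2626)*(-860) = (-3336 - 2626)*(-860) = -5962*(-860) = 5127320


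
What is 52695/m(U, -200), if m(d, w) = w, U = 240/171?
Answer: -10539/40 ≈ -263.48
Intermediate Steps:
U = 80/57 (U = 240*(1/171) = 80/57 ≈ 1.4035)
52695/m(U, -200) = 52695/(-200) = 52695*(-1/200) = -10539/40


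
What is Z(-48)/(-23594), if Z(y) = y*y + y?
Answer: -24/251 ≈ -0.095618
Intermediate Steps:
Z(y) = y + y**2 (Z(y) = y**2 + y = y + y**2)
Z(-48)/(-23594) = -48*(1 - 48)/(-23594) = -48*(-47)*(-1/23594) = 2256*(-1/23594) = -24/251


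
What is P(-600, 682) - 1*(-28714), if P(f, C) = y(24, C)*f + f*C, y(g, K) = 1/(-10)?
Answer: -380426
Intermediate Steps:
y(g, K) = -⅒
P(f, C) = -f/10 + C*f (P(f, C) = -f/10 + f*C = -f/10 + C*f)
P(-600, 682) - 1*(-28714) = -600*(-⅒ + 682) - 1*(-28714) = -600*6819/10 + 28714 = -409140 + 28714 = -380426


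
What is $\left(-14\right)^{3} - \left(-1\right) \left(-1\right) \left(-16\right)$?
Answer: $-2728$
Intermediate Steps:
$\left(-14\right)^{3} - \left(-1\right) \left(-1\right) \left(-16\right) = -2744 - 1 \left(-16\right) = -2744 - -16 = -2744 + 16 = -2728$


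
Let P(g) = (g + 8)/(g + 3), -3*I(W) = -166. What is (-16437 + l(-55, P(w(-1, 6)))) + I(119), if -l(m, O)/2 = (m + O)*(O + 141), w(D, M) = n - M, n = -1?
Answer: -19891/24 ≈ -828.79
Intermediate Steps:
I(W) = 166/3 (I(W) = -⅓*(-166) = 166/3)
w(D, M) = -1 - M
P(g) = (8 + g)/(3 + g)
l(m, O) = -2*(141 + O)*(O + m) (l(m, O) = -2*(m + O)*(O + 141) = -2*(O + m)*(141 + O) = -2*(141 + O)*(O + m))
(-16437 + l(-55, P(w(-1, 6)))) + I(119) = (-16437 + (-282*(8 + (-1 - 1*6))/(3 + (-1 - 1*6)) - 282*(-55) - 2*(8 + (-1 - 1*6))²/(3 + (-1 - 1*6))² - 2*(8 + (-1 - 1*6))/(3 + (-1 - 1*6))*(-55))) + 166/3 = (-16437 + (-282*(8 + (-1 - 6))/(3 + (-1 - 6)) + 15510 - 2*(8 + (-1 - 6))²/(3 + (-1 - 6))² - 2*(8 + (-1 - 6))/(3 + (-1 - 6))*(-55))) + 166/3 = (-16437 + (-282*(8 - 7)/(3 - 7) + 15510 - 2*(8 - 7)²/(3 - 7)² - 2*(8 - 7)/(3 - 7)*(-55))) + 166/3 = (-16437 + (-282/(-4) + 15510 - 2*(1/(-4))² - 2*1/(-4)*(-55))) + 166/3 = (-16437 + (-(-141)/2 + 15510 - 2*(-¼*1)² - 2*(-¼*1)*(-55))) + 166/3 = (-16437 + (-282*(-¼) + 15510 - 2*(-¼)² - 2*(-¼)*(-55))) + 166/3 = (-16437 + (141/2 + 15510 - 2*1/16 - 55/2)) + 166/3 = (-16437 + (141/2 + 15510 - ⅛ - 55/2)) + 166/3 = (-16437 + 124423/8) + 166/3 = -7073/8 + 166/3 = -19891/24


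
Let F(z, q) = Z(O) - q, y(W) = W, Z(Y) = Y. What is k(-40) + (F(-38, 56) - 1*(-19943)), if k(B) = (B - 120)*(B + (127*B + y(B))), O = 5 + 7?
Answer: 845499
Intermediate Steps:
O = 12
F(z, q) = 12 - q
k(B) = 129*B*(-120 + B) (k(B) = (B - 120)*(B + (127*B + B)) = (-120 + B)*(B + 128*B) = (-120 + B)*(129*B) = 129*B*(-120 + B))
k(-40) + (F(-38, 56) - 1*(-19943)) = 129*(-40)*(-120 - 40) + ((12 - 1*56) - 1*(-19943)) = 129*(-40)*(-160) + ((12 - 56) + 19943) = 825600 + (-44 + 19943) = 825600 + 19899 = 845499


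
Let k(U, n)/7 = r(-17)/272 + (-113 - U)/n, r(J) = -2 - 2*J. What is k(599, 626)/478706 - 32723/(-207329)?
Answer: 41671987488260/264053657306977 ≈ 0.15782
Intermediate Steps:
k(U, n) = 14/17 + 7*(-113 - U)/n (k(U, n) = 7*((-2 - 2*(-17))/272 + (-113 - U)/n) = 7*((-2 + 34)*(1/272) + (-113 - U)/n) = 7*(32*(1/272) + (-113 - U)/n) = 7*(2/17 + (-113 - U)/n) = 14/17 + 7*(-113 - U)/n)
k(599, 626)/478706 - 32723/(-207329) = ((7/17)*(-1921 - 17*599 + 2*626)/626)/478706 - 32723/(-207329) = ((7/17)*(1/626)*(-1921 - 10183 + 1252))*(1/478706) - 32723*(-1/207329) = ((7/17)*(1/626)*(-10852))*(1/478706) + 32723/207329 = -37982/5321*1/478706 + 32723/207329 = -18991/1273597313 + 32723/207329 = 41671987488260/264053657306977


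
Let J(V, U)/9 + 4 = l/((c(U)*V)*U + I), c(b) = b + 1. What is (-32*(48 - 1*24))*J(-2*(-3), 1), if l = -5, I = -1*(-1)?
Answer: 393984/13 ≈ 30306.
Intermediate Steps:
c(b) = 1 + b
I = 1
J(V, U) = -36 - 45/(1 + U*V*(1 + U)) (J(V, U) = -36 + 9*(-5/(((1 + U)*V)*U + 1)) = -36 + 9*(-5/((V*(1 + U))*U + 1)) = -36 + 9*(-5/(U*V*(1 + U) + 1)) = -36 + 9*(-5/(1 + U*V*(1 + U))) = -36 - 45/(1 + U*V*(1 + U)))
(-32*(48 - 1*24))*J(-2*(-3), 1) = (-32*(48 - 1*24))*(9*(-9 - 4*1*(-2*(-3))*(1 + 1))/(1 + 1*(-2*(-3))*(1 + 1))) = (-32*(48 - 24))*(9*(-9 - 4*1*6*2)/(1 + 1*6*2)) = (-32*24)*(9*(-9 - 48)/(1 + 12)) = -6912*(-57)/13 = -768*(-513/13) = 393984/13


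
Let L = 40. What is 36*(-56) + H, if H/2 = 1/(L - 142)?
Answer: -102817/51 ≈ -2016.0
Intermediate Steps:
H = -1/51 (H = 2/(40 - 142) = 2/(-102) = 2*(-1/102) = -1/51 ≈ -0.019608)
36*(-56) + H = 36*(-56) - 1/51 = -2016 - 1/51 = -102817/51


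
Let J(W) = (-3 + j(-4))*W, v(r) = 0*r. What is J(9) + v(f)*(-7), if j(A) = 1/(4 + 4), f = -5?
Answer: -207/8 ≈ -25.875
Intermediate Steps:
v(r) = 0
j(A) = 1/8
J(W) = -23*W/8 (J(W) = (-3 + 1/8)*W = -23*W/8)
J(9) + v(f)*(-7) = -23/8*9 + 0*(-7) = -207/8 + 0 = -207/8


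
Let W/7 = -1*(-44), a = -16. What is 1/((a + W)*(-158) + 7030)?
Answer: -1/39106 ≈ -2.5572e-5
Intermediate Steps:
W = 308 (W = 7*(-1*(-44)) = 7*44 = 308)
1/((a + W)*(-158) + 7030) = 1/((-16 + 308)*(-158) + 7030) = 1/(292*(-158) + 7030) = 1/(-46136 + 7030) = 1/(-39106) = -1/39106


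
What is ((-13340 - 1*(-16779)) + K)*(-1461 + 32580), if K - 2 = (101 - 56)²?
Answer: 170096454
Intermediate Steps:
K = 2027 (K = 2 + (101 - 56)² = 2 + 45² = 2 + 2025 = 2027)
((-13340 - 1*(-16779)) + K)*(-1461 + 32580) = ((-13340 - 1*(-16779)) + 2027)*(-1461 + 32580) = ((-13340 + 16779) + 2027)*31119 = (3439 + 2027)*31119 = 5466*31119 = 170096454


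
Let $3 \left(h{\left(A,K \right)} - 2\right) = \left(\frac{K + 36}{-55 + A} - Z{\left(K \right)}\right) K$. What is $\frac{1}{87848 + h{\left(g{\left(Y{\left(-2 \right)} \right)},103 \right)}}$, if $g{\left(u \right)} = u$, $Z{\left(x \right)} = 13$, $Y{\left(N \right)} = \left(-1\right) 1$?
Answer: $\frac{56}{4889833} \approx 1.1452 \cdot 10^{-5}$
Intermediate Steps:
$Y{\left(N \right)} = -1$
$h{\left(A,K \right)} = 2 + \frac{K \left(-13 + \frac{36 + K}{-55 + A}\right)}{3}$ ($h{\left(A,K \right)} = 2 + \frac{\left(\frac{K + 36}{-55 + A} - 13\right) K}{3} = 2 + \frac{\left(\frac{36 + K}{-55 + A} - 13\right) K}{3} = 2 + \frac{\left(-13 + \frac{36 + K}{-55 + A}\right) K}{3} = 2 + \frac{K \left(-13 + \frac{36 + K}{-55 + A}\right)}{3}$)
$\frac{1}{87848 + h{\left(g{\left(Y{\left(-2 \right)} \right)},103 \right)}} = \frac{1}{87848 + \frac{-330 + 103^{2} + 6 \left(-1\right) + 751 \cdot 103 - \left(-13\right) 103}{3 \left(-55 - 1\right)}} = \frac{1}{87848 + \frac{-330 + 10609 - 6 + 77353 + 1339}{3 \left(-56\right)}} = \frac{1}{87848 + \frac{1}{3} \left(- \frac{1}{56}\right) 88965} = \frac{1}{87848 - \frac{29655}{56}} = \frac{1}{\frac{4889833}{56}} = \frac{56}{4889833}$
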